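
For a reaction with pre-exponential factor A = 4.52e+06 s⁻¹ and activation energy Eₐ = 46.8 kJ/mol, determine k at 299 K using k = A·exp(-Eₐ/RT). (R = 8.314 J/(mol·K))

3.01e-02 s⁻¹

Step 1: Use the Arrhenius equation: k = A × exp(-Eₐ/RT)
Step 2: Convert Eₐ to J/mol: 46.8 kJ/mol = 46800 J/mol
Step 3: Calculate the exponent: -Eₐ/(RT) = -46800/(8.314 × 299) = -18.82629
Step 4: k = 4.52e+06 × exp(-18.82629)
Step 5: k = 4.52e+06 × 6.66571e-09 = 3.0129e-02 s⁻¹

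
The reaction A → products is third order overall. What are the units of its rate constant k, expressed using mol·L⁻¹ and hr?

(mol·L⁻¹)⁻²·hr⁻¹

Step 1: For overall order n, rate = k × (concentration)^n.
Step 2: Rate has units mol·L⁻¹·hr⁻¹; concentration term has units (mol·L⁻¹)^3.
Step 3: k = rate / (concentration)^n, so units of k = (mol·L⁻¹)^(1-3)·hr⁻¹ = (mol·L⁻¹)⁻²·hr⁻¹.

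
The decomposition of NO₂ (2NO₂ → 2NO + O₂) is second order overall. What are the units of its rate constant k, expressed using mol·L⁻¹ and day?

(mol·L⁻¹)⁻¹·day⁻¹

Step 1: For overall order n, rate = k × (concentration)^n.
Step 2: Rate has units mol·L⁻¹·day⁻¹; concentration term has units (mol·L⁻¹)^2.
Step 3: k = rate / (concentration)^n, so units of k = (mol·L⁻¹)^(1-2)·day⁻¹ = (mol·L⁻¹)⁻¹·day⁻¹.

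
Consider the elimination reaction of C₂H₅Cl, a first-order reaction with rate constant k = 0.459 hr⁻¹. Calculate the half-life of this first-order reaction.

1.51 hr

Step 1: For a first-order reaction, t₁/₂ = ln(2)/k
Step 2: t₁/₂ = ln(2)/0.459
Step 3: t₁/₂ = 0.6931/0.459 = 1.51 hr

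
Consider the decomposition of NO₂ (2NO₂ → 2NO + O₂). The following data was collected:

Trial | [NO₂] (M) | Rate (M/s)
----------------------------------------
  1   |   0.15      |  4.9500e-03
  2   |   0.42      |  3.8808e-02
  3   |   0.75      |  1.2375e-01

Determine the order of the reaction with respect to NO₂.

second order (2)

Step 1: Compare trials to find order n where rate₂/rate₁ = ([NO₂]₂/[NO₂]₁)^n
Step 2: rate₂/rate₁ = 3.8808e-02/4.9500e-03 = 7.84
Step 3: [NO₂]₂/[NO₂]₁ = 0.42/0.15 = 2.8
Step 4: n = ln(7.84)/ln(2.8) = 2.00 ≈ 2
Step 5: The reaction is second order in NO₂.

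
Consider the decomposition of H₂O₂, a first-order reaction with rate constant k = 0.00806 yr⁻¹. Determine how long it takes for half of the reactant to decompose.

86 yr

Step 1: For a first-order reaction, t₁/₂ = ln(2)/k
Step 2: t₁/₂ = ln(2)/0.00806
Step 3: t₁/₂ = 0.6931/0.00806 = 86 yr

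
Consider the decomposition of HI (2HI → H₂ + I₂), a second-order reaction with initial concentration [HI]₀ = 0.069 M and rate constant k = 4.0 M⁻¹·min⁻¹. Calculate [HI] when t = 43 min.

0.005362 M

Step 1: For a second-order reaction: 1/[HI] = 1/[HI]₀ + kt
Step 2: 1/[HI] = 1/0.069 + 4.0 × 43
Step 3: 1/[HI] = 14.49 + 172 = 186.5
Step 4: [HI] = 1/186.5 = 0.005362 M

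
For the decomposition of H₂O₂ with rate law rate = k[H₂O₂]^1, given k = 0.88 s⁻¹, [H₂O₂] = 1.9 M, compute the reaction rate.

1.672 M/s

Step 1: Identify the rate law: rate = k[H₂O₂]^1
Step 2: Substitute values: rate = 0.88 × (1.9)^1
Step 3: Calculate: rate = 0.88 × 1.9 = 1.672 M/s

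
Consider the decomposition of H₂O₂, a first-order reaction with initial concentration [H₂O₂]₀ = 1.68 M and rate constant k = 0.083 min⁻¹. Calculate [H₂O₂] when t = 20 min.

0.3194 M

Step 1: For a first-order reaction: [H₂O₂] = [H₂O₂]₀ × e^(-kt)
Step 2: [H₂O₂] = 1.68 × e^(-0.083 × 20)
Step 3: [H₂O₂] = 1.68 × e^(-1.66)
Step 4: [H₂O₂] = 1.68 × 0.190139 = 0.3194 M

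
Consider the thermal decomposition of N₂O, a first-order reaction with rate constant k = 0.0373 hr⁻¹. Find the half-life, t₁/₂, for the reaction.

18.58 hr

Step 1: For a first-order reaction, t₁/₂ = ln(2)/k
Step 2: t₁/₂ = ln(2)/0.0373
Step 3: t₁/₂ = 0.6931/0.0373 = 18.58 hr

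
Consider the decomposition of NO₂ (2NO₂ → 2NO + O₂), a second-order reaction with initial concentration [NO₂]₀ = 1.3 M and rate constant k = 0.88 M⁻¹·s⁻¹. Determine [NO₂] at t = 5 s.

0.1935 M

Step 1: For a second-order reaction: 1/[NO₂] = 1/[NO₂]₀ + kt
Step 2: 1/[NO₂] = 1/1.3 + 0.88 × 5
Step 3: 1/[NO₂] = 0.7692 + 4.4 = 5.169
Step 4: [NO₂] = 1/5.169 = 0.1935 M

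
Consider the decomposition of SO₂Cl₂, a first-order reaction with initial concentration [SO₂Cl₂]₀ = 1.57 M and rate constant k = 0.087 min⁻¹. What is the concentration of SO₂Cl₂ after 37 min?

0.06279 M

Step 1: For a first-order reaction: [SO₂Cl₂] = [SO₂Cl₂]₀ × e^(-kt)
Step 2: [SO₂Cl₂] = 1.57 × e^(-0.087 × 37)
Step 3: [SO₂Cl₂] = 1.57 × e^(-3.219)
Step 4: [SO₂Cl₂] = 1.57 × 0.039995 = 0.06279 M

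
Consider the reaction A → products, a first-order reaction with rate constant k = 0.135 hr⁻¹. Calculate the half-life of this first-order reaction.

5.134 hr

Step 1: For a first-order reaction, t₁/₂ = ln(2)/k
Step 2: t₁/₂ = ln(2)/0.135
Step 3: t₁/₂ = 0.6931/0.135 = 5.134 hr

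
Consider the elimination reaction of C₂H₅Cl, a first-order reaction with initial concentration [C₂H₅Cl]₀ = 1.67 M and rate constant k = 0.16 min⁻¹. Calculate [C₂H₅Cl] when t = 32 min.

0.00998 M

Step 1: For a first-order reaction: [C₂H₅Cl] = [C₂H₅Cl]₀ × e^(-kt)
Step 2: [C₂H₅Cl] = 1.67 × e^(-0.16 × 32)
Step 3: [C₂H₅Cl] = 1.67 × e^(-5.12)
Step 4: [C₂H₅Cl] = 1.67 × 0.00597602 = 0.00998 M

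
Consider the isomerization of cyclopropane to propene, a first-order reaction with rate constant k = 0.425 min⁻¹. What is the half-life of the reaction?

1.631 min

Step 1: For a first-order reaction, t₁/₂ = ln(2)/k
Step 2: t₁/₂ = ln(2)/0.425
Step 3: t₁/₂ = 0.6931/0.425 = 1.631 min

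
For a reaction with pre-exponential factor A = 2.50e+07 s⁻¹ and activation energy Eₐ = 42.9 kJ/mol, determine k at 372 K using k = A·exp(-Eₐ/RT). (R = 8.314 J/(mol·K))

2.37e+01 s⁻¹

Step 1: Use the Arrhenius equation: k = A × exp(-Eₐ/RT)
Step 2: Convert Eₐ to J/mol: 42.9 kJ/mol = 42900 J/mol
Step 3: Calculate the exponent: -Eₐ/(RT) = -42900/(8.314 × 372) = -13.87089
Step 4: k = 2.50e+07 × exp(-13.87089)
Step 5: k = 2.50e+07 × 9.46126e-07 = 2.3653e+01 s⁻¹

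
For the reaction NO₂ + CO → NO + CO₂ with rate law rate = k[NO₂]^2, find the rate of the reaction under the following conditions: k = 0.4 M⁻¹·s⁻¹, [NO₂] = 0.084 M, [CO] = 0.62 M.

0.002822 M/s

Step 1: The rate law is rate = k[NO₂]^2
Step 2: Note that the rate does not depend on [CO] (zero order in CO).
Step 3: rate = 0.4 × (0.084)^2 = 0.0028224 M/s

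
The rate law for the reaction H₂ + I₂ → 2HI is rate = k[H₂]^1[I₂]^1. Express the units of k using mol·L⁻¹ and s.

(mol·L⁻¹)⁻¹·s⁻¹

Step 1: Overall order = 1 + 1 = 2.
Step 2: rate has units mol·L⁻¹·s⁻¹; [H₂]^1[I₂]^1 has units (mol·L⁻¹)^2.
Step 3: k = rate/([H₂]^1[I₂]^1), so units of k = (mol·L⁻¹)^(1-2)·s⁻¹ = (mol·L⁻¹)⁻¹·s⁻¹.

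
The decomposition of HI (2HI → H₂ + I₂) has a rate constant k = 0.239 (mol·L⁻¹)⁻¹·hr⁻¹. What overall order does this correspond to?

second order (2)

Step 1: The units of k for an nth-order reaction are (concentration)^(1-n)·(time)⁻¹.
Step 2: Here k has units (mol·L⁻¹)⁻¹·hr⁻¹, so the concentration exponent is -1.
Step 3: 1 - n = -1 ⇒ n = 2. The reaction is second order.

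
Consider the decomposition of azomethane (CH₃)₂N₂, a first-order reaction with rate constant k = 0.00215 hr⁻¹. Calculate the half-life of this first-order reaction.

322.4 hr

Step 1: For a first-order reaction, t₁/₂ = ln(2)/k
Step 2: t₁/₂ = ln(2)/0.00215
Step 3: t₁/₂ = 0.6931/0.00215 = 322.4 hr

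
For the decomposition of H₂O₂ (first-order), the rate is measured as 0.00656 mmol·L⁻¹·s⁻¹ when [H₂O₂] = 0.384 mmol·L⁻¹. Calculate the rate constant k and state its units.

0.01708 s⁻¹

Step 1: rate = k[H₂O₂]^1, so k = rate / [H₂O₂]^1.
Step 2: k = 0.00656 / (0.384)^1 = 0.00656 / 0.384.
Step 3: k = 0.01708 s⁻¹.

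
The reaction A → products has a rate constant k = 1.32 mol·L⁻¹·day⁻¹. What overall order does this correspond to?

zeroth order (0)

Step 1: The units of k for an nth-order reaction are (concentration)^(1-n)·(time)⁻¹.
Step 2: Here k has units mol·L⁻¹·day⁻¹, so the concentration exponent is 1.
Step 3: 1 - n = 1 ⇒ n = 0. The reaction is zeroth order.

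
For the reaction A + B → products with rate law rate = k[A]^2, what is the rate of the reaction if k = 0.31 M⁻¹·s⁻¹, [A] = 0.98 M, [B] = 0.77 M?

0.2977 M/s

Step 1: The rate law is rate = k[A]^2
Step 2: Note that the rate does not depend on [B] (zero order in B).
Step 3: rate = 0.31 × (0.98)^2 = 0.297724 M/s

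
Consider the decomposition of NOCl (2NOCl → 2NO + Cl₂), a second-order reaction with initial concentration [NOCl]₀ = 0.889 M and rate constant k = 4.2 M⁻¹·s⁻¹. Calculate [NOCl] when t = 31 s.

0.007615 M

Step 1: For a second-order reaction: 1/[NOCl] = 1/[NOCl]₀ + kt
Step 2: 1/[NOCl] = 1/0.889 + 4.2 × 31
Step 3: 1/[NOCl] = 1.125 + 130.2 = 131.3
Step 4: [NOCl] = 1/131.3 = 0.007615 M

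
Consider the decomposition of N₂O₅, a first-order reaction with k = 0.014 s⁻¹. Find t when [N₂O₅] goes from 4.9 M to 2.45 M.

49.51 s

Step 1: For first-order: t = ln([N₂O₅]₀/[N₂O₅])/k
Step 2: t = ln(4.9/2.45)/0.014
Step 3: t = ln(2)/0.014
Step 4: t = 0.6931/0.014 = 49.51 s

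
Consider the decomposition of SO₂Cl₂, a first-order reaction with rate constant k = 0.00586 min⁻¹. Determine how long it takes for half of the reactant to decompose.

118.3 min

Step 1: For a first-order reaction, t₁/₂ = ln(2)/k
Step 2: t₁/₂ = ln(2)/0.00586
Step 3: t₁/₂ = 0.6931/0.00586 = 118.3 min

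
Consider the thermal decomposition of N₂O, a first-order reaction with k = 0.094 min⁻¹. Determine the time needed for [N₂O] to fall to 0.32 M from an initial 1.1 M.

13.14 min

Step 1: For first-order: t = ln([N₂O]₀/[N₂O])/k
Step 2: t = ln(1.1/0.32)/0.094
Step 3: t = ln(3.438)/0.094
Step 4: t = 1.235/0.094 = 13.14 min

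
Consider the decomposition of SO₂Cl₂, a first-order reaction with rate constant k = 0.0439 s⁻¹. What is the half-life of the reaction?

15.79 s

Step 1: For a first-order reaction, t₁/₂ = ln(2)/k
Step 2: t₁/₂ = ln(2)/0.0439
Step 3: t₁/₂ = 0.6931/0.0439 = 15.79 s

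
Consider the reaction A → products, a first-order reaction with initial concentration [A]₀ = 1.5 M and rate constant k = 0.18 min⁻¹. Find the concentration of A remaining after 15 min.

0.1008 M

Step 1: For a first-order reaction: [A] = [A]₀ × e^(-kt)
Step 2: [A] = 1.5 × e^(-0.18 × 15)
Step 3: [A] = 1.5 × e^(-2.7)
Step 4: [A] = 1.5 × 0.0672055 = 0.1008 M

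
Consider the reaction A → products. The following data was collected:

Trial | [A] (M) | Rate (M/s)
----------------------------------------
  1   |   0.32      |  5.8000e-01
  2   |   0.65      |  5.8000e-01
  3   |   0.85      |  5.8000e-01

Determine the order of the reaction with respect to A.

zeroth order (0)

Step 1: Compare trials - when concentration changes, rate stays constant.
Step 2: rate₂/rate₁ = 5.8000e-01/5.8000e-01 = 1
Step 3: [A]₂/[A]₁ = 0.65/0.32 = 2.031
Step 4: Since rate ratio ≈ (conc ratio)^0, the reaction is zeroth order.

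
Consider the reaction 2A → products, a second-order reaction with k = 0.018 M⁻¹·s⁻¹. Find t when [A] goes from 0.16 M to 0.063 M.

534.6 s

Step 1: For second-order: t = (1/[A] - 1/[A]₀)/k
Step 2: t = (1/0.063 - 1/0.16)/0.018
Step 3: t = (15.87 - 6.25)/0.018
Step 4: t = 9.623/0.018 = 534.6 s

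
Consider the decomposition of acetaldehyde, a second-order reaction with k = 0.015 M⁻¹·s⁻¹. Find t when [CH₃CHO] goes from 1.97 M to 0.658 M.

67.48 s

Step 1: For second-order: t = (1/[CH₃CHO] - 1/[CH₃CHO]₀)/k
Step 2: t = (1/0.658 - 1/1.97)/0.015
Step 3: t = (1.52 - 0.5076)/0.015
Step 4: t = 1.012/0.015 = 67.48 s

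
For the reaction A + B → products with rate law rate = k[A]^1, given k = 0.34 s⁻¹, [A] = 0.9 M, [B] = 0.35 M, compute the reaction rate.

0.306 M/s

Step 1: The rate law is rate = k[A]^1
Step 2: Note that the rate does not depend on [B] (zero order in B).
Step 3: rate = 0.34 × (0.9)^1 = 0.306 M/s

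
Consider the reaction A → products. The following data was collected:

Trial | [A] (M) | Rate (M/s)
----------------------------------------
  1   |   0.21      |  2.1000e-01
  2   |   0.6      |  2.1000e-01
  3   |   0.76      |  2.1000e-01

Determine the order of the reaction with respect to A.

zeroth order (0)

Step 1: Compare trials - when concentration changes, rate stays constant.
Step 2: rate₂/rate₁ = 2.1000e-01/2.1000e-01 = 1
Step 3: [A]₂/[A]₁ = 0.6/0.21 = 2.857
Step 4: Since rate ratio ≈ (conc ratio)^0, the reaction is zeroth order.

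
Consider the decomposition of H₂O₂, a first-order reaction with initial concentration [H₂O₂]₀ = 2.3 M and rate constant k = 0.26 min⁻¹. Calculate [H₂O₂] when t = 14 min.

0.06038 M

Step 1: For a first-order reaction: [H₂O₂] = [H₂O₂]₀ × e^(-kt)
Step 2: [H₂O₂] = 2.3 × e^(-0.26 × 14)
Step 3: [H₂O₂] = 2.3 × e^(-3.64)
Step 4: [H₂O₂] = 2.3 × 0.0262523 = 0.06038 M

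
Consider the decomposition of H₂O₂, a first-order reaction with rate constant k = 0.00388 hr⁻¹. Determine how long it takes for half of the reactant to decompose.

178.6 hr

Step 1: For a first-order reaction, t₁/₂ = ln(2)/k
Step 2: t₁/₂ = ln(2)/0.00388
Step 3: t₁/₂ = 0.6931/0.00388 = 178.6 hr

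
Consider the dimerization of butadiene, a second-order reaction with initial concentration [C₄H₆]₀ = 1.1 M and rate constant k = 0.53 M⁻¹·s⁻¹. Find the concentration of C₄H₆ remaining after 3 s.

0.4001 M

Step 1: For a second-order reaction: 1/[C₄H₆] = 1/[C₄H₆]₀ + kt
Step 2: 1/[C₄H₆] = 1/1.1 + 0.53 × 3
Step 3: 1/[C₄H₆] = 0.9091 + 1.59 = 2.499
Step 4: [C₄H₆] = 1/2.499 = 0.4001 M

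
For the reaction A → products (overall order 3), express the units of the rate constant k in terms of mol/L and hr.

(mol/L)⁻²·hr⁻¹

Step 1: For overall order n, rate = k × (concentration)^n.
Step 2: Rate has units mol/L·hr⁻¹; concentration term has units (mol/L)^3.
Step 3: k = rate / (concentration)^n, so units of k = (mol/L)^(1-3)·hr⁻¹ = (mol/L)⁻²·hr⁻¹.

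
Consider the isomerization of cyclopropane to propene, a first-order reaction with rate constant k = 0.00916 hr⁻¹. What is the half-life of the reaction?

75.67 hr

Step 1: For a first-order reaction, t₁/₂ = ln(2)/k
Step 2: t₁/₂ = ln(2)/0.00916
Step 3: t₁/₂ = 0.6931/0.00916 = 75.67 hr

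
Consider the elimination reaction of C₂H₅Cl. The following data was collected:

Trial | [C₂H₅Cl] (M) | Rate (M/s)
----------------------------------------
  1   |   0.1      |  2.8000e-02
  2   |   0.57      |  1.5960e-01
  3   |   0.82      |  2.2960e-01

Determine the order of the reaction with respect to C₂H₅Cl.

first order (1)

Step 1: Compare trials to find order n where rate₂/rate₁ = ([C₂H₅Cl]₂/[C₂H₅Cl]₁)^n
Step 2: rate₂/rate₁ = 1.5960e-01/2.8000e-02 = 5.7
Step 3: [C₂H₅Cl]₂/[C₂H₅Cl]₁ = 0.57/0.1 = 5.7
Step 4: n = ln(5.7)/ln(5.7) = 1.00 ≈ 1
Step 5: The reaction is first order in C₂H₅Cl.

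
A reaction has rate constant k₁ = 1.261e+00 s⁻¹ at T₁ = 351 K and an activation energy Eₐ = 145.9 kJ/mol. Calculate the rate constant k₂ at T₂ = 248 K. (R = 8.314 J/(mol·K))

1.210e-09 s⁻¹

Step 1: Use the two-temperature Arrhenius form: ln(k₂/k₁) = -Eₐ/R × (1/T₂ - 1/T₁)
Step 2: Convert Eₐ to J/mol: 145.9 kJ/mol = 145900 J/mol
Step 3: 1/T₂ - 1/T₁ = 1/248 - 1/351 = 1.183255e-03 K⁻¹
Step 4: ln(k₂/k₁) = -145900/8.314 × 1.183255e-03 = -20.76460
Step 5: k₂ = k₁ × exp(-20.76460) = 1.261e+00 × 9.59508e-10 = 1.210e-09 s⁻¹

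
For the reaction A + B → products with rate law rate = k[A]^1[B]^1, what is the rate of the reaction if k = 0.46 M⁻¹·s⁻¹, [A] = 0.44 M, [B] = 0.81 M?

0.1639 M/s

Step 1: The rate law is rate = k[A]^1[B]^1
Step 2: Substitute: rate = 0.46 × (0.44)^1 × (0.81)^1
Step 3: rate = 0.46 × 0.44 × 0.81 = 0.163944 M/s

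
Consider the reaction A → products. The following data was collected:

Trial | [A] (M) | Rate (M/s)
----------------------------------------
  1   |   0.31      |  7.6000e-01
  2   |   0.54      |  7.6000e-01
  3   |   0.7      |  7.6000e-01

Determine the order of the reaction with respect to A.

zeroth order (0)

Step 1: Compare trials - when concentration changes, rate stays constant.
Step 2: rate₂/rate₁ = 7.6000e-01/7.6000e-01 = 1
Step 3: [A]₂/[A]₁ = 0.54/0.31 = 1.742
Step 4: Since rate ratio ≈ (conc ratio)^0, the reaction is zeroth order.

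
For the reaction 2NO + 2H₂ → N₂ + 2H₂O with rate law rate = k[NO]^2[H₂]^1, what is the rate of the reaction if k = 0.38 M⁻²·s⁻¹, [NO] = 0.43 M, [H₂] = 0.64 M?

0.04497 M/s

Step 1: The rate law is rate = k[NO]^2[H₂]^1
Step 2: Substitute: rate = 0.38 × (0.43)^2 × (0.64)^1
Step 3: rate = 0.38 × 0.1849 × 0.64 = 0.0449677 M/s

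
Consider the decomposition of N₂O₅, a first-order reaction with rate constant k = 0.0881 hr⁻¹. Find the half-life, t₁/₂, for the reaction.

7.868 hr

Step 1: For a first-order reaction, t₁/₂ = ln(2)/k
Step 2: t₁/₂ = ln(2)/0.0881
Step 3: t₁/₂ = 0.6931/0.0881 = 7.868 hr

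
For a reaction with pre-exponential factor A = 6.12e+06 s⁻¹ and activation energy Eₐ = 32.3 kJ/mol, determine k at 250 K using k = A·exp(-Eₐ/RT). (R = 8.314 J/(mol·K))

1.09e+00 s⁻¹

Step 1: Use the Arrhenius equation: k = A × exp(-Eₐ/RT)
Step 2: Convert Eₐ to J/mol: 32.3 kJ/mol = 32300 J/mol
Step 3: Calculate the exponent: -Eₐ/(RT) = -32300/(8.314 × 250) = -15.54005
Step 4: k = 6.12e+06 × exp(-15.54005)
Step 5: k = 6.12e+06 × 1.78255e-07 = 1.0909e+00 s⁻¹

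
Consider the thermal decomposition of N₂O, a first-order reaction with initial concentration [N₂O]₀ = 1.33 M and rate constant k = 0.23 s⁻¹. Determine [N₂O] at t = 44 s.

5.355e-05 M

Step 1: For a first-order reaction: [N₂O] = [N₂O]₀ × e^(-kt)
Step 2: [N₂O] = 1.33 × e^(-0.23 × 44)
Step 3: [N₂O] = 1.33 × e^(-10.12)
Step 4: [N₂O] = 1.33 × 4.02661e-05 = 5.355e-05 M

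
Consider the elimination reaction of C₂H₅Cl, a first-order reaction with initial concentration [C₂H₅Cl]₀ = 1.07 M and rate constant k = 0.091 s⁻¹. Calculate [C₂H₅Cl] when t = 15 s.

0.2733 M

Step 1: For a first-order reaction: [C₂H₅Cl] = [C₂H₅Cl]₀ × e^(-kt)
Step 2: [C₂H₅Cl] = 1.07 × e^(-0.091 × 15)
Step 3: [C₂H₅Cl] = 1.07 × e^(-1.365)
Step 4: [C₂H₅Cl] = 1.07 × 0.255381 = 0.2733 M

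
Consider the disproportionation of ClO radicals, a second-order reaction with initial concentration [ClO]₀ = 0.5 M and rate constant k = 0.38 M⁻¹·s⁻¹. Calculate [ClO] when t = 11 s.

0.1618 M

Step 1: For a second-order reaction: 1/[ClO] = 1/[ClO]₀ + kt
Step 2: 1/[ClO] = 1/0.5 + 0.38 × 11
Step 3: 1/[ClO] = 2 + 4.18 = 6.18
Step 4: [ClO] = 1/6.18 = 0.1618 M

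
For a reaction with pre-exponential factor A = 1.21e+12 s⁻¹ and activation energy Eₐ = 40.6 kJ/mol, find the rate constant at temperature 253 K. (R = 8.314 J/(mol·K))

5.01e+03 s⁻¹

Step 1: Use the Arrhenius equation: k = A × exp(-Eₐ/RT)
Step 2: Convert Eₐ to J/mol: 40.6 kJ/mol = 40600 J/mol
Step 3: Calculate the exponent: -Eₐ/(RT) = -40600/(8.314 × 253) = -19.30170
Step 4: k = 1.21e+12 × exp(-19.30170)
Step 5: k = 1.21e+12 × 4.14360e-09 = 5.0138e+03 s⁻¹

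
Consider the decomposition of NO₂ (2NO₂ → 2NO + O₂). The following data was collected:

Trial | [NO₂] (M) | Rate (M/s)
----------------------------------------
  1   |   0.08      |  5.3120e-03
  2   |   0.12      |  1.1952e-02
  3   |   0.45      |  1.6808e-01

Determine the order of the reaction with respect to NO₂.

second order (2)

Step 1: Compare trials to find order n where rate₂/rate₁ = ([NO₂]₂/[NO₂]₁)^n
Step 2: rate₂/rate₁ = 1.1952e-02/5.3120e-03 = 2.25
Step 3: [NO₂]₂/[NO₂]₁ = 0.12/0.08 = 1.5
Step 4: n = ln(2.25)/ln(1.5) = 2.00 ≈ 2
Step 5: The reaction is second order in NO₂.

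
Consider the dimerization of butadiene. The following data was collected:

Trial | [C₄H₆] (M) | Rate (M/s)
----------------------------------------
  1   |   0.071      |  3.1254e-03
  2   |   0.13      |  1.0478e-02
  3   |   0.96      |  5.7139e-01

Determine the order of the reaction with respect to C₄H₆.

second order (2)

Step 1: Compare trials to find order n where rate₂/rate₁ = ([C₄H₆]₂/[C₄H₆]₁)^n
Step 2: rate₂/rate₁ = 1.0478e-02/3.1254e-03 = 3.353
Step 3: [C₄H₆]₂/[C₄H₆]₁ = 0.13/0.071 = 1.831
Step 4: n = ln(3.353)/ln(1.831) = 2.00 ≈ 2
Step 5: The reaction is second order in C₄H₆.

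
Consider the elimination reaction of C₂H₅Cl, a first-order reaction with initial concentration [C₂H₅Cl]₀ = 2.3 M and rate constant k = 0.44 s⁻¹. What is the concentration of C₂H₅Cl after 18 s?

0.0008358 M

Step 1: For a first-order reaction: [C₂H₅Cl] = [C₂H₅Cl]₀ × e^(-kt)
Step 2: [C₂H₅Cl] = 2.3 × e^(-0.44 × 18)
Step 3: [C₂H₅Cl] = 2.3 × e^(-7.92)
Step 4: [C₂H₅Cl] = 2.3 × 0.000363402 = 0.0008358 M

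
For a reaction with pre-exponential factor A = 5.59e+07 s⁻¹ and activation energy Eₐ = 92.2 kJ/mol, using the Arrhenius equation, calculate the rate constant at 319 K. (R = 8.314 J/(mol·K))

4.46e-08 s⁻¹

Step 1: Use the Arrhenius equation: k = A × exp(-Eₐ/RT)
Step 2: Convert Eₐ to J/mol: 92.2 kJ/mol = 92200 J/mol
Step 3: Calculate the exponent: -Eₐ/(RT) = -92200/(8.314 × 319) = -34.76404
Step 4: k = 5.59e+07 × exp(-34.76404)
Step 5: k = 5.59e+07 × 7.98306e-16 = 4.4625e-08 s⁻¹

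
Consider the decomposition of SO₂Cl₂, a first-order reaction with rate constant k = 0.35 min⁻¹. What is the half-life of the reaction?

1.98 min

Step 1: For a first-order reaction, t₁/₂ = ln(2)/k
Step 2: t₁/₂ = ln(2)/0.35
Step 3: t₁/₂ = 0.6931/0.35 = 1.98 min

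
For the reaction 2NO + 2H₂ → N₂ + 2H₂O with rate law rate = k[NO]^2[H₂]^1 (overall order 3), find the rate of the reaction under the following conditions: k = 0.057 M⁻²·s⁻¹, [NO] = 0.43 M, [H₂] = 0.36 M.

0.003794 M/s

Step 1: The rate law is rate = k[NO]^2[H₂]^1, overall order = 2+1 = 3
Step 2: Substitute values: rate = 0.057 × (0.43)^2 × (0.36)^1
Step 3: rate = 0.057 × 0.1849 × 0.36 = 0.00379415 M/s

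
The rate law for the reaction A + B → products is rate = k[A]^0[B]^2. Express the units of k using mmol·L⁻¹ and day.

(mmol·L⁻¹)⁻¹·day⁻¹

Step 1: Overall order = 0 + 2 = 2.
Step 2: rate has units mmol·L⁻¹·day⁻¹; [A]^0[B]^2 has units (mmol·L⁻¹)^2.
Step 3: k = rate/([A]^0[B]^2), so units of k = (mmol·L⁻¹)^(1-2)·day⁻¹ = (mmol·L⁻¹)⁻¹·day⁻¹.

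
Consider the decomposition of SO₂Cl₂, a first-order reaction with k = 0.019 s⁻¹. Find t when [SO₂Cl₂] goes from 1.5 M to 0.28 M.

88.34 s

Step 1: For first-order: t = ln([SO₂Cl₂]₀/[SO₂Cl₂])/k
Step 2: t = ln(1.5/0.28)/0.019
Step 3: t = ln(5.357)/0.019
Step 4: t = 1.678/0.019 = 88.34 s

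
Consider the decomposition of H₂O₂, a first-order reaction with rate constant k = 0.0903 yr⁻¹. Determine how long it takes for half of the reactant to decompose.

7.676 yr

Step 1: For a first-order reaction, t₁/₂ = ln(2)/k
Step 2: t₁/₂ = ln(2)/0.0903
Step 3: t₁/₂ = 0.6931/0.0903 = 7.676 yr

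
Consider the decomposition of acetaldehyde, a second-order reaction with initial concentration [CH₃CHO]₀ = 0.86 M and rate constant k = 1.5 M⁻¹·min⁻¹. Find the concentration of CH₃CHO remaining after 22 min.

0.02927 M

Step 1: For a second-order reaction: 1/[CH₃CHO] = 1/[CH₃CHO]₀ + kt
Step 2: 1/[CH₃CHO] = 1/0.86 + 1.5 × 22
Step 3: 1/[CH₃CHO] = 1.163 + 33 = 34.16
Step 4: [CH₃CHO] = 1/34.16 = 0.02927 M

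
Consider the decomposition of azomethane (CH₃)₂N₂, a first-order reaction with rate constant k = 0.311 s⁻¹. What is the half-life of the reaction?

2.229 s

Step 1: For a first-order reaction, t₁/₂ = ln(2)/k
Step 2: t₁/₂ = ln(2)/0.311
Step 3: t₁/₂ = 0.6931/0.311 = 2.229 s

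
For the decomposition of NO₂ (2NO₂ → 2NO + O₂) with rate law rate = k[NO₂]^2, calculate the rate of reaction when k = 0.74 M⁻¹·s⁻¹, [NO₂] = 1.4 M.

1.45 M/s

Step 1: Identify the rate law: rate = k[NO₂]^2
Step 2: Substitute values: rate = 0.74 × (1.4)^2
Step 3: Calculate: rate = 0.74 × 1.96 = 1.4504 M/s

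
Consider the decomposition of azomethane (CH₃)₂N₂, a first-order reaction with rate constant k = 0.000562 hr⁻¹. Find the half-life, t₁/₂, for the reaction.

1233 hr

Step 1: For a first-order reaction, t₁/₂ = ln(2)/k
Step 2: t₁/₂ = ln(2)/0.000562
Step 3: t₁/₂ = 0.6931/0.000562 = 1233 hr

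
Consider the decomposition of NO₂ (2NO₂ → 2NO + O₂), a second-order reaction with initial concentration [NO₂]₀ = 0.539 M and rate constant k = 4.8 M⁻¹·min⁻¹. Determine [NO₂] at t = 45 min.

0.00459 M

Step 1: For a second-order reaction: 1/[NO₂] = 1/[NO₂]₀ + kt
Step 2: 1/[NO₂] = 1/0.539 + 4.8 × 45
Step 3: 1/[NO₂] = 1.855 + 216 = 217.9
Step 4: [NO₂] = 1/217.9 = 0.00459 M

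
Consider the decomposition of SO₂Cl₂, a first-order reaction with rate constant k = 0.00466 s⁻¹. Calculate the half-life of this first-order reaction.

148.7 s

Step 1: For a first-order reaction, t₁/₂ = ln(2)/k
Step 2: t₁/₂ = ln(2)/0.00466
Step 3: t₁/₂ = 0.6931/0.00466 = 148.7 s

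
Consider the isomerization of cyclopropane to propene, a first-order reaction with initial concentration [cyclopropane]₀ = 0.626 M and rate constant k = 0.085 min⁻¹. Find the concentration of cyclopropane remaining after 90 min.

0.000298 M

Step 1: For a first-order reaction: [cyclopropane] = [cyclopropane]₀ × e^(-kt)
Step 2: [cyclopropane] = 0.626 × e^(-0.085 × 90)
Step 3: [cyclopropane] = 0.626 × e^(-7.65)
Step 4: [cyclopropane] = 0.626 × 0.000476044 = 0.000298 M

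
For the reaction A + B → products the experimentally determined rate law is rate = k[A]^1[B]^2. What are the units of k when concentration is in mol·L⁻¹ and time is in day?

(mol·L⁻¹)⁻²·day⁻¹

Step 1: Overall order = 1 + 2 = 3.
Step 2: rate has units mol·L⁻¹·day⁻¹; [A]^1[B]^2 has units (mol·L⁻¹)^3.
Step 3: k = rate/([A]^1[B]^2), so units of k = (mol·L⁻¹)^(1-3)·day⁻¹ = (mol·L⁻¹)⁻²·day⁻¹.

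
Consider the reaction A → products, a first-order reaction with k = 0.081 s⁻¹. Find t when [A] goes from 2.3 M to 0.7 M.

14.69 s

Step 1: For first-order: t = ln([A]₀/[A])/k
Step 2: t = ln(2.3/0.7)/0.081
Step 3: t = ln(3.286)/0.081
Step 4: t = 1.19/0.081 = 14.69 s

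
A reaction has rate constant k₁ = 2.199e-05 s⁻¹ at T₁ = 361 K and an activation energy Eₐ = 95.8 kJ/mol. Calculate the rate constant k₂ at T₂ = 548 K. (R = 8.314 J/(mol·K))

1.182e+00 s⁻¹

Step 1: Use the two-temperature Arrhenius form: ln(k₂/k₁) = -Eₐ/R × (1/T₂ - 1/T₁)
Step 2: Convert Eₐ to J/mol: 95.8 kJ/mol = 95800 J/mol
Step 3: 1/T₂ - 1/T₁ = 1/548 - 1/361 = -9.452656e-04 K⁻¹
Step 4: ln(k₂/k₁) = -95800/8.314 × -9.452656e-04 = 10.89204
Step 5: k₂ = k₁ × exp(10.89204) = 2.199e-05 × 5.37468e+04 = 1.182e+00 s⁻¹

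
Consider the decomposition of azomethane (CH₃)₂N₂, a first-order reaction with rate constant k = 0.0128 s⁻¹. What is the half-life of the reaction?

54.15 s

Step 1: For a first-order reaction, t₁/₂ = ln(2)/k
Step 2: t₁/₂ = ln(2)/0.0128
Step 3: t₁/₂ = 0.6931/0.0128 = 54.15 s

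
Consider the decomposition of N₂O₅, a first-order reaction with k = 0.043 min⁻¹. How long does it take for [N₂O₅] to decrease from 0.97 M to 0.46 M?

17.35 min

Step 1: For first-order: t = ln([N₂O₅]₀/[N₂O₅])/k
Step 2: t = ln(0.97/0.46)/0.043
Step 3: t = ln(2.109)/0.043
Step 4: t = 0.7461/0.043 = 17.35 min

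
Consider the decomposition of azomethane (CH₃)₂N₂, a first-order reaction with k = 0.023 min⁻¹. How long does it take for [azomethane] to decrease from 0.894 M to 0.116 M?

88.79 min

Step 1: For first-order: t = ln([azomethane]₀/[azomethane])/k
Step 2: t = ln(0.894/0.116)/0.023
Step 3: t = ln(7.707)/0.023
Step 4: t = 2.042/0.023 = 88.79 min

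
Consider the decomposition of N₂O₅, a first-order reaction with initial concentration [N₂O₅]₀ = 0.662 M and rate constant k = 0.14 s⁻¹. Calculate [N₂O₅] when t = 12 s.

0.1234 M

Step 1: For a first-order reaction: [N₂O₅] = [N₂O₅]₀ × e^(-kt)
Step 2: [N₂O₅] = 0.662 × e^(-0.14 × 12)
Step 3: [N₂O₅] = 0.662 × e^(-1.68)
Step 4: [N₂O₅] = 0.662 × 0.186374 = 0.1234 M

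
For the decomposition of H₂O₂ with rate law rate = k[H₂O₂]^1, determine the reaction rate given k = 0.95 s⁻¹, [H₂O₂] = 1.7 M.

1.615 M/s

Step 1: Identify the rate law: rate = k[H₂O₂]^1
Step 2: Substitute values: rate = 0.95 × (1.7)^1
Step 3: Calculate: rate = 0.95 × 1.7 = 1.615 M/s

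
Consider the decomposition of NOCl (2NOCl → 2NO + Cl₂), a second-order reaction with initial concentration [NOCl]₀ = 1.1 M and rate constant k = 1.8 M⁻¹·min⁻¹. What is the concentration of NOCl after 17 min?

0.03174 M

Step 1: For a second-order reaction: 1/[NOCl] = 1/[NOCl]₀ + kt
Step 2: 1/[NOCl] = 1/1.1 + 1.8 × 17
Step 3: 1/[NOCl] = 0.9091 + 30.6 = 31.51
Step 4: [NOCl] = 1/31.51 = 0.03174 M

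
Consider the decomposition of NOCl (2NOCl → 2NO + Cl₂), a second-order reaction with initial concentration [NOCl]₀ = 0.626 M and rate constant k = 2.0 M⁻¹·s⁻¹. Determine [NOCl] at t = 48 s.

0.01025 M

Step 1: For a second-order reaction: 1/[NOCl] = 1/[NOCl]₀ + kt
Step 2: 1/[NOCl] = 1/0.626 + 2.0 × 48
Step 3: 1/[NOCl] = 1.597 + 96 = 97.6
Step 4: [NOCl] = 1/97.6 = 0.01025 M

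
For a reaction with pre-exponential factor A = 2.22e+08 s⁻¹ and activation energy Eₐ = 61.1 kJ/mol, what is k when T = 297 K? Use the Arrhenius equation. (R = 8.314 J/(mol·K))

3.98e-03 s⁻¹

Step 1: Use the Arrhenius equation: k = A × exp(-Eₐ/RT)
Step 2: Convert Eₐ to J/mol: 61.1 kJ/mol = 61100 J/mol
Step 3: Calculate the exponent: -Eₐ/(RT) = -61100/(8.314 × 297) = -24.74428
Step 4: k = 2.22e+08 × exp(-24.74428)
Step 5: k = 2.22e+08 × 1.79348e-11 = 3.9815e-03 s⁻¹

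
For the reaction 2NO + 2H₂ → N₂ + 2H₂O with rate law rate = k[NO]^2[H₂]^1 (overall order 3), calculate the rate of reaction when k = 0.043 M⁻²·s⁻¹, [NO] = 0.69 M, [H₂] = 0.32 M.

0.006551 M/s

Step 1: The rate law is rate = k[NO]^2[H₂]^1, overall order = 2+1 = 3
Step 2: Substitute values: rate = 0.043 × (0.69)^2 × (0.32)^1
Step 3: rate = 0.043 × 0.4761 × 0.32 = 0.00655114 M/s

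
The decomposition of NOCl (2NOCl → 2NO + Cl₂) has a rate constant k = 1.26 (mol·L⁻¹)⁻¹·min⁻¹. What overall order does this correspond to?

second order (2)

Step 1: The units of k for an nth-order reaction are (concentration)^(1-n)·(time)⁻¹.
Step 2: Here k has units (mol·L⁻¹)⁻¹·min⁻¹, so the concentration exponent is -1.
Step 3: 1 - n = -1 ⇒ n = 2. The reaction is second order.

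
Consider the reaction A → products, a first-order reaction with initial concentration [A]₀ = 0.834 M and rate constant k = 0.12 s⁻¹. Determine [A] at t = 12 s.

0.1976 M

Step 1: For a first-order reaction: [A] = [A]₀ × e^(-kt)
Step 2: [A] = 0.834 × e^(-0.12 × 12)
Step 3: [A] = 0.834 × e^(-1.44)
Step 4: [A] = 0.834 × 0.236928 = 0.1976 M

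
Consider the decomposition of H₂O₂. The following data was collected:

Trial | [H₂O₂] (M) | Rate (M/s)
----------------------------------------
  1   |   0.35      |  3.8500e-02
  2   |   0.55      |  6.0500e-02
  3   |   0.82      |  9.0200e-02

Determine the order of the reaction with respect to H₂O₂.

first order (1)

Step 1: Compare trials to find order n where rate₂/rate₁ = ([H₂O₂]₂/[H₂O₂]₁)^n
Step 2: rate₂/rate₁ = 6.0500e-02/3.8500e-02 = 1.571
Step 3: [H₂O₂]₂/[H₂O₂]₁ = 0.55/0.35 = 1.571
Step 4: n = ln(1.571)/ln(1.571) = 1.00 ≈ 1
Step 5: The reaction is first order in H₂O₂.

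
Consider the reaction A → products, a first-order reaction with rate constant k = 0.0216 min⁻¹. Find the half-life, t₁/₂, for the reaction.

32.09 min

Step 1: For a first-order reaction, t₁/₂ = ln(2)/k
Step 2: t₁/₂ = ln(2)/0.0216
Step 3: t₁/₂ = 0.6931/0.0216 = 32.09 min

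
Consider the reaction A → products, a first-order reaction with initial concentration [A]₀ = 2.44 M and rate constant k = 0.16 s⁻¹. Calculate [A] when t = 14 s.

0.2598 M

Step 1: For a first-order reaction: [A] = [A]₀ × e^(-kt)
Step 2: [A] = 2.44 × e^(-0.16 × 14)
Step 3: [A] = 2.44 × e^(-2.24)
Step 4: [A] = 2.44 × 0.106459 = 0.2598 M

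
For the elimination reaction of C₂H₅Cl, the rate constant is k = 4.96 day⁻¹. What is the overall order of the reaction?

first order (1)

Step 1: The units of k for an nth-order reaction are (concentration)^(1-n)·(time)⁻¹.
Step 2: Here k has units day⁻¹, so the concentration exponent is 0.
Step 3: 1 - n = 0 ⇒ n = 1. The reaction is first order.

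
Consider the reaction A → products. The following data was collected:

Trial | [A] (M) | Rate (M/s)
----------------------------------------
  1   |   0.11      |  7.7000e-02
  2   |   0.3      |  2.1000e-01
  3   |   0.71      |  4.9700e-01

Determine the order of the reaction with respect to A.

first order (1)

Step 1: Compare trials to find order n where rate₂/rate₁ = ([A]₂/[A]₁)^n
Step 2: rate₂/rate₁ = 2.1000e-01/7.7000e-02 = 2.727
Step 3: [A]₂/[A]₁ = 0.3/0.11 = 2.727
Step 4: n = ln(2.727)/ln(2.727) = 1.00 ≈ 1
Step 5: The reaction is first order in A.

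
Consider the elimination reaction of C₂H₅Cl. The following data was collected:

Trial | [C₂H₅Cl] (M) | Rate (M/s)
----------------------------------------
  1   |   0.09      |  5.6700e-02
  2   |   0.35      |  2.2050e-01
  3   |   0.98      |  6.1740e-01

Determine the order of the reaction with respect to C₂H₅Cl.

first order (1)

Step 1: Compare trials to find order n where rate₂/rate₁ = ([C₂H₅Cl]₂/[C₂H₅Cl]₁)^n
Step 2: rate₂/rate₁ = 2.2050e-01/5.6700e-02 = 3.889
Step 3: [C₂H₅Cl]₂/[C₂H₅Cl]₁ = 0.35/0.09 = 3.889
Step 4: n = ln(3.889)/ln(3.889) = 1.00 ≈ 1
Step 5: The reaction is first order in C₂H₅Cl.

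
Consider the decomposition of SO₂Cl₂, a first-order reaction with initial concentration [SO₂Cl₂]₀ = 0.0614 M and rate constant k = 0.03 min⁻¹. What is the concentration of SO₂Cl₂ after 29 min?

0.02572 M

Step 1: For a first-order reaction: [SO₂Cl₂] = [SO₂Cl₂]₀ × e^(-kt)
Step 2: [SO₂Cl₂] = 0.0614 × e^(-0.03 × 29)
Step 3: [SO₂Cl₂] = 0.0614 × e^(-0.87)
Step 4: [SO₂Cl₂] = 0.0614 × 0.418952 = 0.02572 M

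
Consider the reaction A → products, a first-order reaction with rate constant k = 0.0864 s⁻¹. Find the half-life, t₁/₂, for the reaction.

8.023 s

Step 1: For a first-order reaction, t₁/₂ = ln(2)/k
Step 2: t₁/₂ = ln(2)/0.0864
Step 3: t₁/₂ = 0.6931/0.0864 = 8.023 s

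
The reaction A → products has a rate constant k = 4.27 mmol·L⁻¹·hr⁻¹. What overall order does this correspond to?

zeroth order (0)

Step 1: The units of k for an nth-order reaction are (concentration)^(1-n)·(time)⁻¹.
Step 2: Here k has units mmol·L⁻¹·hr⁻¹, so the concentration exponent is 1.
Step 3: 1 - n = 1 ⇒ n = 0. The reaction is zeroth order.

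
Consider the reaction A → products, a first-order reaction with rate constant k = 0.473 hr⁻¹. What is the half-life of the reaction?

1.465 hr

Step 1: For a first-order reaction, t₁/₂ = ln(2)/k
Step 2: t₁/₂ = ln(2)/0.473
Step 3: t₁/₂ = 0.6931/0.473 = 1.465 hr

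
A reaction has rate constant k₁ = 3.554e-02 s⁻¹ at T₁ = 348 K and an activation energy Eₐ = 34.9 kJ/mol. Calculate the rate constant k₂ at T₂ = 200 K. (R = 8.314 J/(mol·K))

4.722e-06 s⁻¹

Step 1: Use the two-temperature Arrhenius form: ln(k₂/k₁) = -Eₐ/R × (1/T₂ - 1/T₁)
Step 2: Convert Eₐ to J/mol: 34.9 kJ/mol = 34900 J/mol
Step 3: 1/T₂ - 1/T₁ = 1/200 - 1/348 = 2.126437e-03 K⁻¹
Step 4: ln(k₂/k₁) = -34900/8.314 × 2.126437e-03 = -8.92623
Step 5: k₂ = k₁ × exp(-8.92623) = 3.554e-02 × 1.32858e-04 = 4.722e-06 s⁻¹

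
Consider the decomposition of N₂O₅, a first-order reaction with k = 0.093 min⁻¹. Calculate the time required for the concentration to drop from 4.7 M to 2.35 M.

7.453 min

Step 1: For first-order: t = ln([N₂O₅]₀/[N₂O₅])/k
Step 2: t = ln(4.7/2.35)/0.093
Step 3: t = ln(2)/0.093
Step 4: t = 0.6931/0.093 = 7.453 min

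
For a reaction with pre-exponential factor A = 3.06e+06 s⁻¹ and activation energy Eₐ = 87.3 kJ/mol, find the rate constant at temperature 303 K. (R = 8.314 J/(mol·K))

2.73e-09 s⁻¹

Step 1: Use the Arrhenius equation: k = A × exp(-Eₐ/RT)
Step 2: Convert Eₐ to J/mol: 87.3 kJ/mol = 87300 J/mol
Step 3: Calculate the exponent: -Eₐ/(RT) = -87300/(8.314 × 303) = -34.65466
Step 4: k = 3.06e+06 × exp(-34.65466)
Step 5: k = 3.06e+06 × 8.90579e-16 = 2.7252e-09 s⁻¹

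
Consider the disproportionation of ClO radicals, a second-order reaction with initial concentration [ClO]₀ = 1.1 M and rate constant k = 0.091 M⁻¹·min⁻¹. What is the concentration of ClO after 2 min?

0.9165 M

Step 1: For a second-order reaction: 1/[ClO] = 1/[ClO]₀ + kt
Step 2: 1/[ClO] = 1/1.1 + 0.091 × 2
Step 3: 1/[ClO] = 0.9091 + 0.182 = 1.091
Step 4: [ClO] = 1/1.091 = 0.9165 M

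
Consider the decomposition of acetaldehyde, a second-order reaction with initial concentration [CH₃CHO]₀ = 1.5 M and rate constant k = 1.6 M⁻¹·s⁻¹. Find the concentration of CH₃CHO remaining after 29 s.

0.02125 M

Step 1: For a second-order reaction: 1/[CH₃CHO] = 1/[CH₃CHO]₀ + kt
Step 2: 1/[CH₃CHO] = 1/1.5 + 1.6 × 29
Step 3: 1/[CH₃CHO] = 0.6667 + 46.4 = 47.07
Step 4: [CH₃CHO] = 1/47.07 = 0.02125 M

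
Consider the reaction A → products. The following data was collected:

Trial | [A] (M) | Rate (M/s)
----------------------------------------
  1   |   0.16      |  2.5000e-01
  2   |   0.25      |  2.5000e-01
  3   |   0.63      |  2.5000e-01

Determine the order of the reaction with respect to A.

zeroth order (0)

Step 1: Compare trials - when concentration changes, rate stays constant.
Step 2: rate₂/rate₁ = 2.5000e-01/2.5000e-01 = 1
Step 3: [A]₂/[A]₁ = 0.25/0.16 = 1.562
Step 4: Since rate ratio ≈ (conc ratio)^0, the reaction is zeroth order.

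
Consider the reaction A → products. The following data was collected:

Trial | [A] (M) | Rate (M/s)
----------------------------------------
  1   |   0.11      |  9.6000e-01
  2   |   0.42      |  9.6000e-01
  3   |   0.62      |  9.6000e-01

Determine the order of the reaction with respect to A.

zeroth order (0)

Step 1: Compare trials - when concentration changes, rate stays constant.
Step 2: rate₂/rate₁ = 9.6000e-01/9.6000e-01 = 1
Step 3: [A]₂/[A]₁ = 0.42/0.11 = 3.818
Step 4: Since rate ratio ≈ (conc ratio)^0, the reaction is zeroth order.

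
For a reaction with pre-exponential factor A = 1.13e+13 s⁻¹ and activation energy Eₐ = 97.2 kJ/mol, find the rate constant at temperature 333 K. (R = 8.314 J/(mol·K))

6.39e-03 s⁻¹

Step 1: Use the Arrhenius equation: k = A × exp(-Eₐ/RT)
Step 2: Convert Eₐ to J/mol: 97.2 kJ/mol = 97200 J/mol
Step 3: Calculate the exponent: -Eₐ/(RT) = -97200/(8.314 × 333) = -35.10848
Step 4: k = 1.13e+13 × exp(-35.10848)
Step 5: k = 1.13e+13 × 5.65693e-16 = 6.3923e-03 s⁻¹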